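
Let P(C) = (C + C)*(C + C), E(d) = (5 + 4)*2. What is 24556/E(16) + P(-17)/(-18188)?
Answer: 55825465/40923 ≈ 1364.2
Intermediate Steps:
E(d) = 18 (E(d) = 9*2 = 18)
P(C) = 4*C**2 (P(C) = (2*C)*(2*C) = 4*C**2)
24556/E(16) + P(-17)/(-18188) = 24556/18 + (4*(-17)**2)/(-18188) = 24556*(1/18) + (4*289)*(-1/18188) = 12278/9 + 1156*(-1/18188) = 12278/9 - 289/4547 = 55825465/40923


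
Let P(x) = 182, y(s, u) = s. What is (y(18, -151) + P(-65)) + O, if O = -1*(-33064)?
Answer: 33264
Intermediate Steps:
O = 33064
(y(18, -151) + P(-65)) + O = (18 + 182) + 33064 = 200 + 33064 = 33264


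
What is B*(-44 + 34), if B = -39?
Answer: 390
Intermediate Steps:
B*(-44 + 34) = -39*(-44 + 34) = -39*(-10) = 390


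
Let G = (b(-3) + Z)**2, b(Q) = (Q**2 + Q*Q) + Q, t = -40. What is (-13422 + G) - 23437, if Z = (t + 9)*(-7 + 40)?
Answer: 979205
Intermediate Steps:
Z = -1023 (Z = (-40 + 9)*(-7 + 40) = -31*33 = -1023)
b(Q) = Q + 2*Q**2 (b(Q) = (Q**2 + Q**2) + Q = 2*Q**2 + Q = Q + 2*Q**2)
G = 1016064 (G = (-3*(1 + 2*(-3)) - 1023)**2 = (-3*(1 - 6) - 1023)**2 = (-3*(-5) - 1023)**2 = (15 - 1023)**2 = (-1008)**2 = 1016064)
(-13422 + G) - 23437 = (-13422 + 1016064) - 23437 = 1002642 - 23437 = 979205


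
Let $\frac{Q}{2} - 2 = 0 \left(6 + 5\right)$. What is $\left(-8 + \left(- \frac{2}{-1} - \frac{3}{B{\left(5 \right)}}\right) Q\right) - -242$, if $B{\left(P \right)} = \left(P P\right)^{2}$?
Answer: $\frac{151238}{625} \approx 241.98$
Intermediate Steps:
$B{\left(P \right)} = P^{4}$ ($B{\left(P \right)} = \left(P^{2}\right)^{2} = P^{4}$)
$Q = 4$ ($Q = 4 + 2 \cdot 0 \left(6 + 5\right) = 4 + 2 \cdot 0 \cdot 11 = 4 + 2 \cdot 0 = 4 + 0 = 4$)
$\left(-8 + \left(- \frac{2}{-1} - \frac{3}{B{\left(5 \right)}}\right) Q\right) - -242 = \left(-8 + \left(- \frac{2}{-1} - \frac{3}{5^{4}}\right) 4\right) - -242 = \left(-8 + \left(\left(-2\right) \left(-1\right) - \frac{3}{625}\right) 4\right) + 242 = \left(-8 + \left(2 - \frac{3}{625}\right) 4\right) + 242 = \left(-8 + \frac{1247}{625} \cdot 4\right) + 242 = \left(-8 + \frac{4988}{625}\right) + 242 = - \frac{12}{625} + 242 = \frac{151238}{625}$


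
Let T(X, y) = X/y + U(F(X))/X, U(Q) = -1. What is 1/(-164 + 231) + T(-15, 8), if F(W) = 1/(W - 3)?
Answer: -14419/8040 ≈ -1.7934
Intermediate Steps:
F(W) = 1/(-3 + W)
T(X, y) = -1/X + X/y (T(X, y) = X/y - 1/X = -1/X + X/y)
1/(-164 + 231) + T(-15, 8) = 1/(-164 + 231) + (-1/(-15) - 15/8) = 1/67 + (-1*(-1/15) - 15*1/8) = 1/67 + (1/15 - 15/8) = 1/67 - 217/120 = -14419/8040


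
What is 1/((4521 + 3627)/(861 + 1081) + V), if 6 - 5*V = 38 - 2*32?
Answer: 4855/51442 ≈ 0.094378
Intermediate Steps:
V = 32/5 (V = 6/5 - (38 - 2*32)/5 = 6/5 - (38 - 64)/5 = 6/5 - ⅕*(-26) = 6/5 + 26/5 = 32/5 ≈ 6.4000)
1/((4521 + 3627)/(861 + 1081) + V) = 1/((4521 + 3627)/(861 + 1081) + 32/5) = 1/(8148/1942 + 32/5) = 1/(8148*(1/1942) + 32/5) = 1/(4074/971 + 32/5) = 1/(51442/4855) = 4855/51442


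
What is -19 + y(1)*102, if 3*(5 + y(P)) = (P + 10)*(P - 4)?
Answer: -1651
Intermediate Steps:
y(P) = -5 + (-4 + P)*(10 + P)/3 (y(P) = -5 + ((P + 10)*(P - 4))/3 = -5 + ((10 + P)*(-4 + P))/3 = -5 + ((-4 + P)*(10 + P))/3 = -5 + (-4 + P)*(10 + P)/3)
-19 + y(1)*102 = -19 + (-55/3 + 2*1 + (1/3)*1**2)*102 = -19 + (-55/3 + 2 + (1/3)*1)*102 = -19 + (-55/3 + 2 + 1/3)*102 = -19 - 16*102 = -19 - 1632 = -1651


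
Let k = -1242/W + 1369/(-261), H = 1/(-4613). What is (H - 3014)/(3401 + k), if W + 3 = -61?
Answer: -116122725216/131578559525 ≈ -0.88253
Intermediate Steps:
W = -64 (W = -3 - 61 = -64)
H = -1/4613 ≈ -0.00021678
k = 118273/8352 (k = -1242/(-64) + 1369/(-261) = -1242*(-1/64) + 1369*(-1/261) = 621/32 - 1369/261 = 118273/8352 ≈ 14.161)
(H - 3014)/(3401 + k) = (-1/4613 - 3014)/(3401 + 118273/8352) = -13903583/(4613*28523425/8352) = -13903583/4613*8352/28523425 = -116122725216/131578559525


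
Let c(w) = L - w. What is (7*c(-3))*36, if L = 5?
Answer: 2016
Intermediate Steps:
c(w) = 5 - w
(7*c(-3))*36 = (7*(5 - 1*(-3)))*36 = (7*(5 + 3))*36 = (7*8)*36 = 56*36 = 2016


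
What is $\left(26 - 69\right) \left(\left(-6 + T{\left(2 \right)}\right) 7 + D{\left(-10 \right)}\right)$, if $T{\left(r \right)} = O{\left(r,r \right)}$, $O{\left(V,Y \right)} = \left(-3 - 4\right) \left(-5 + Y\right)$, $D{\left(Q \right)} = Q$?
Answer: $-4085$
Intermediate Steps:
$O{\left(V,Y \right)} = 35 - 7 Y$ ($O{\left(V,Y \right)} = - 7 \left(-5 + Y\right) = 35 - 7 Y$)
$T{\left(r \right)} = 35 - 7 r$
$\left(26 - 69\right) \left(\left(-6 + T{\left(2 \right)}\right) 7 + D{\left(-10 \right)}\right) = \left(26 - 69\right) \left(\left(-6 + \left(35 - 14\right)\right) 7 - 10\right) = - 43 \left(\left(-6 + \left(35 - 14\right)\right) 7 - 10\right) = - 43 \left(\left(-6 + 21\right) 7 - 10\right) = - 43 \left(15 \cdot 7 - 10\right) = - 43 \left(105 - 10\right) = \left(-43\right) 95 = -4085$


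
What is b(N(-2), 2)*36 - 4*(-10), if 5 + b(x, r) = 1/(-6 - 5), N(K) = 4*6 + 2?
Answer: -1576/11 ≈ -143.27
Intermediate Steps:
N(K) = 26 (N(K) = 24 + 2 = 26)
b(x, r) = -56/11 (b(x, r) = -5 + 1/(-6 - 5) = -5 + 1/(-11) = -5 - 1/11 = -56/11)
b(N(-2), 2)*36 - 4*(-10) = -56/11*36 - 4*(-10) = -2016/11 + 40 = -1576/11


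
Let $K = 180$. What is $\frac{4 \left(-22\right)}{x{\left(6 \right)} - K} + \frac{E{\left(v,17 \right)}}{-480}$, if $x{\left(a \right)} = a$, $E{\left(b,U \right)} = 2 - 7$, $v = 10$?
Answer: $\frac{479}{928} \approx 0.51616$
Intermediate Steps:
$E{\left(b,U \right)} = -5$ ($E{\left(b,U \right)} = 2 - 7 = -5$)
$\frac{4 \left(-22\right)}{x{\left(6 \right)} - K} + \frac{E{\left(v,17 \right)}}{-480} = \frac{4 \left(-22\right)}{6 - 180} - \frac{5}{-480} = - \frac{88}{6 - 180} - - \frac{1}{96} = - \frac{88}{-174} + \frac{1}{96} = \left(-88\right) \left(- \frac{1}{174}\right) + \frac{1}{96} = \frac{44}{87} + \frac{1}{96} = \frac{479}{928}$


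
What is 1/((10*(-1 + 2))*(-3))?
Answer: -1/30 ≈ -0.033333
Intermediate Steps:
1/((10*(-1 + 2))*(-3)) = 1/((10*1)*(-3)) = 1/(10*(-3)) = 1/(-30) = -1/30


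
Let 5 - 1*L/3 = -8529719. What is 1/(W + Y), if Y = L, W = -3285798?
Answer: 1/22303374 ≈ 4.4836e-8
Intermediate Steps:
L = 25589172 (L = 15 - 3*(-8529719) = 15 + 25589157 = 25589172)
Y = 25589172
1/(W + Y) = 1/(-3285798 + 25589172) = 1/22303374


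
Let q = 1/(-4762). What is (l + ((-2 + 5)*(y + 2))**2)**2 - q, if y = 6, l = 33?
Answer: 1766135323/4762 ≈ 3.7088e+5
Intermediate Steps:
q = -1/4762 ≈ -0.00021000
(l + ((-2 + 5)*(y + 2))**2)**2 - q = (33 + ((-2 + 5)*(6 + 2))**2)**2 - 1*(-1/4762) = (33 + (3*8)**2)**2 + 1/4762 = (33 + 24**2)**2 + 1/4762 = (33 + 576)**2 + 1/4762 = 609**2 + 1/4762 = 370881 + 1/4762 = 1766135323/4762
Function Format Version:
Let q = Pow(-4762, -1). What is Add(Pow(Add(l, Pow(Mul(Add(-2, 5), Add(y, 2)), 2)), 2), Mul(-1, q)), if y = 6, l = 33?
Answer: Rational(1766135323, 4762) ≈ 3.7088e+5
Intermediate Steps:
q = Rational(-1, 4762) ≈ -0.00021000
Add(Pow(Add(l, Pow(Mul(Add(-2, 5), Add(y, 2)), 2)), 2), Mul(-1, q)) = Add(Pow(Add(33, Pow(Mul(Add(-2, 5), Add(6, 2)), 2)), 2), Mul(-1, Rational(-1, 4762))) = Add(Pow(Add(33, Pow(Mul(3, 8), 2)), 2), Rational(1, 4762)) = Add(Pow(Add(33, Pow(24, 2)), 2), Rational(1, 4762)) = Add(Pow(Add(33, 576), 2), Rational(1, 4762)) = Add(Pow(609, 2), Rational(1, 4762)) = Add(370881, Rational(1, 4762)) = Rational(1766135323, 4762)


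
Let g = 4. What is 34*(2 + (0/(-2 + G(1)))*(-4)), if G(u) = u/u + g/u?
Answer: 68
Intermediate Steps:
G(u) = 1 + 4/u (G(u) = u/u + 4/u = 1 + 4/u)
34*(2 + (0/(-2 + G(1)))*(-4)) = 34*(2 + (0/(-2 + (4 + 1)/1))*(-4)) = 34*(2 + (0/(-2 + 1*5))*(-4)) = 34*(2 + (0/(-2 + 5))*(-4)) = 34*(2 + (0/3)*(-4)) = 34*(2 + (0*(⅓))*(-4)) = 34*(2 + 0*(-4)) = 34*(2 + 0) = 34*2 = 68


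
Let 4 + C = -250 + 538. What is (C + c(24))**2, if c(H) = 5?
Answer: 83521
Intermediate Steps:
C = 284 (C = -4 + (-250 + 538) = -4 + 288 = 284)
(C + c(24))**2 = (284 + 5)**2 = 289**2 = 83521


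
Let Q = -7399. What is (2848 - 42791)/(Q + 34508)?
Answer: -39943/27109 ≈ -1.4734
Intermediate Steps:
(2848 - 42791)/(Q + 34508) = (2848 - 42791)/(-7399 + 34508) = -39943/27109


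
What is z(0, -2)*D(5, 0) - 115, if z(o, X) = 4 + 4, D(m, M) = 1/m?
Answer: -567/5 ≈ -113.40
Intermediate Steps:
z(o, X) = 8
z(0, -2)*D(5, 0) - 115 = 8/5 - 115 = -567/5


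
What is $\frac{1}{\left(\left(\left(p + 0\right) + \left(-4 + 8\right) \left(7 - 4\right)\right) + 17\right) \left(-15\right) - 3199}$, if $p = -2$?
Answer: $- \frac{1}{3604} \approx -0.00027747$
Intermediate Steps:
$\frac{1}{\left(\left(\left(p + 0\right) + \left(-4 + 8\right) \left(7 - 4\right)\right) + 17\right) \left(-15\right) - 3199} = \frac{1}{\left(\left(\left(-2 + 0\right) + \left(-4 + 8\right) \left(7 - 4\right)\right) + 17\right) \left(-15\right) - 3199} = \frac{1}{\left(\left(-2 + 4 \cdot 3\right) + 17\right) \left(-15\right) - 3199} = \frac{1}{\left(\left(-2 + 12\right) + 17\right) \left(-15\right) - 3199} = \frac{1}{\left(10 + 17\right) \left(-15\right) - 3199} = \frac{1}{27 \left(-15\right) - 3199} = \frac{1}{-405 - 3199} = \frac{1}{-3604} = - \frac{1}{3604}$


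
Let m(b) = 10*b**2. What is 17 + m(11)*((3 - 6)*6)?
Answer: -21763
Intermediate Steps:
17 + m(11)*((3 - 6)*6) = 17 + (10*11**2)*((3 - 6)*6) = 17 + (10*121)*(-3*6) = 17 + 1210*(-18) = 17 - 21780 = -21763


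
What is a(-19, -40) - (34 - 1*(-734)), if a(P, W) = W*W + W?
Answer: 792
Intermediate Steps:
a(P, W) = W + W² (a(P, W) = W² + W = W + W²)
a(-19, -40) - (34 - 1*(-734)) = -40*(1 - 40) - (34 - 1*(-734)) = -40*(-39) - (34 + 734) = 1560 - 1*768 = 1560 - 768 = 792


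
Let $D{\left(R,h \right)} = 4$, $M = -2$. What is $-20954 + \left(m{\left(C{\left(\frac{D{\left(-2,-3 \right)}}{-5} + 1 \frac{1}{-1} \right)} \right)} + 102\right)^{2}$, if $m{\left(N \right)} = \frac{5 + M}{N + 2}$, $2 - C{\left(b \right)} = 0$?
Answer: $- \frac{166343}{16} \approx -10396.0$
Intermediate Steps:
$C{\left(b \right)} = 2$ ($C{\left(b \right)} = 2 - 0 = 2 + 0 = 2$)
$m{\left(N \right)} = \frac{3}{2 + N}$ ($m{\left(N \right)} = \frac{5 - 2}{N + 2} = \frac{3}{2 + N}$)
$-20954 + \left(m{\left(C{\left(\frac{D{\left(-2,-3 \right)}}{-5} + 1 \frac{1}{-1} \right)} \right)} + 102\right)^{2} = -20954 + \left(\frac{3}{2 + 2} + 102\right)^{2} = -20954 + \left(\frac{3}{4} + 102\right)^{2} = -20954 + \left(\frac{411}{4}\right)^{2} = -20954 + \frac{168921}{16} = - \frac{166343}{16}$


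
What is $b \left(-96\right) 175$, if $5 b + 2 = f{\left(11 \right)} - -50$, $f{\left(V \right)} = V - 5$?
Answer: $-181440$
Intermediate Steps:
$f{\left(V \right)} = -5 + V$
$b = \frac{54}{5}$ ($b = - \frac{2}{5} + \frac{\left(-5 + 11\right) - -50}{5} = - \frac{2}{5} + \frac{6 + 50}{5} = - \frac{2}{5} + \frac{1}{5} \cdot 56 = - \frac{2}{5} + \frac{56}{5} = \frac{54}{5} \approx 10.8$)
$b \left(-96\right) 175 = \frac{54}{5} \left(-96\right) 175 = \left(- \frac{5184}{5}\right) 175 = -181440$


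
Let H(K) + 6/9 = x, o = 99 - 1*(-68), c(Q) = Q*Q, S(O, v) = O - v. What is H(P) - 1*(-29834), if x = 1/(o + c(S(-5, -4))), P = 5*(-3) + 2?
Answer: 1670667/56 ≈ 29833.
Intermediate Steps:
c(Q) = Q**2
o = 167 (o = 99 + 68 = 167)
P = -13 (P = -15 + 2 = -13)
x = 1/168 (x = 1/(167 + (-5 - 1*(-4))**2) = 1/(167 + (-5 + 4)**2) = 1/(167 + (-1)**2) = 1/(167 + 1) = 1/168 ≈ 0.0059524)
H(K) = -37/56 (H(K) = -2/3 + 1/168 = -37/56)
H(P) - 1*(-29834) = -37/56 - 1*(-29834) = -37/56 + 29834 = 1670667/56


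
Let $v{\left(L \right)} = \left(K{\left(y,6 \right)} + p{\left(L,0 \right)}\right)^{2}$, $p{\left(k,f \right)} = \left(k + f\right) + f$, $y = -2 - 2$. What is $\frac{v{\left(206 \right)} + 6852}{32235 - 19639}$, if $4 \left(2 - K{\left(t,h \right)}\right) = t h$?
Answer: $\frac{13162}{3149} \approx 4.1797$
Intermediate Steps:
$y = -4$
$p{\left(k,f \right)} = k + 2 f$ ($p{\left(k,f \right)} = \left(f + k\right) + f = k + 2 f$)
$K{\left(t,h \right)} = 2 - \frac{h t}{4}$ ($K{\left(t,h \right)} = 2 - \frac{t h}{4} = 2 - \frac{h t}{4}$)
$v{\left(L \right)} = \left(8 + L\right)^{2}$ ($v{\left(L \right)} = \left(\left(2 - \frac{3}{2} \left(-4\right)\right) + \left(L + 2 \cdot 0\right)\right)^{2} = \left(\left(2 + 6\right) + \left(L + 0\right)\right)^{2} = \left(8 + L\right)^{2}$)
$\frac{v{\left(206 \right)} + 6852}{32235 - 19639} = \frac{\left(8 + 206\right)^{2} + 6852}{32235 - 19639} = \frac{214^{2} + 6852}{12596} = \left(45796 + 6852\right) \frac{1}{12596} = 52648 \cdot \frac{1}{12596} = \frac{13162}{3149}$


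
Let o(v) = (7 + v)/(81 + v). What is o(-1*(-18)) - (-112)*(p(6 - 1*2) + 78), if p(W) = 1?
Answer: 875977/99 ≈ 8848.3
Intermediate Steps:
o(v) = (7 + v)/(81 + v)
o(-1*(-18)) - (-112)*(p(6 - 1*2) + 78) = (7 - 1*(-18))/(81 - 1*(-18)) - (-112)*(1 + 78) = (7 + 18)/(81 + 18) - (-112)*79 = 25/99 - 1*(-8848) = (1/99)*25 + 8848 = 25/99 + 8848 = 875977/99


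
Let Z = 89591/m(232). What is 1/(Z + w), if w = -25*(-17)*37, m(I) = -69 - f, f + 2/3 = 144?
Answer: 637/9748052 ≈ 6.5346e-5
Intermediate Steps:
f = 430/3 (f = -⅔ + 144 = 430/3 ≈ 143.33)
m(I) = -637/3 (m(I) = -69 - 1*430/3 = -69 - 430/3 = -637/3)
w = 15725 (w = 425*37 = 15725)
Z = -268773/637 (Z = 89591/(-637/3) = 89591*(-3/637) = -268773/637 ≈ -421.94)
1/(Z + w) = 1/(-268773/637 + 15725) = 1/(9748052/637) = 637/9748052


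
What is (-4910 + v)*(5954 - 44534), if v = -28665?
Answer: 1295323500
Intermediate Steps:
(-4910 + v)*(5954 - 44534) = (-4910 - 28665)*(5954 - 44534) = -33575*(-38580) = 1295323500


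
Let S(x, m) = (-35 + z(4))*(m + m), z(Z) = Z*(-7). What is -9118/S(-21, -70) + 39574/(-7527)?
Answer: -69612311/11064690 ≈ -6.2914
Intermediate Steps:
z(Z) = -7*Z
S(x, m) = -126*m (S(x, m) = (-35 - 7*4)*(m + m) = (-35 - 28)*(2*m) = -126*m)
-9118/S(-21, -70) + 39574/(-7527) = -9118/((-126*(-70))) + 39574/(-7527) = -9118/8820 + 39574*(-1/7527) = -9118*1/8820 - 39574/7527 = -4559/4410 - 39574/7527 = -69612311/11064690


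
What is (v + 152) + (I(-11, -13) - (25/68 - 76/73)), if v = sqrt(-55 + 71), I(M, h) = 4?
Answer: 797583/4964 ≈ 160.67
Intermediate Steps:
v = 4 (v = sqrt(16) = 4)
(v + 152) + (I(-11, -13) - (25/68 - 76/73)) = (4 + 152) + (4 - (25/68 - 76/73)) = 156 + (4 - (25*(1/68) - 76*1/73)) = 156 + (4 - (25/68 - 76/73)) = 156 + (4 - 1*(-3343/4964)) = 156 + (4 + 3343/4964) = 156 + 23199/4964 = 797583/4964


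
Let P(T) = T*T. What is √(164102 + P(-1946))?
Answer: 261*√58 ≈ 1987.7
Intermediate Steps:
P(T) = T²
√(164102 + P(-1946)) = √(164102 + (-1946)²) = √(164102 + 3786916) = √3951018 = 261*√58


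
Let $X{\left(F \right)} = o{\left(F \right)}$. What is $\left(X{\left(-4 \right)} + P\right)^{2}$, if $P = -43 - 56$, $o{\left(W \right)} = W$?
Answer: $10609$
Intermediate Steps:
$X{\left(F \right)} = F$
$P = -99$ ($P = -43 - 56 = -99$)
$\left(X{\left(-4 \right)} + P\right)^{2} = \left(-4 - 99\right)^{2} = \left(-103\right)^{2} = 10609$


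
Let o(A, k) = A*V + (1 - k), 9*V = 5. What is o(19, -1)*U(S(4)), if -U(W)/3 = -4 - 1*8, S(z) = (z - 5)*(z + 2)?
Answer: 452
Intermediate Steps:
V = 5/9 (V = (⅑)*5 = 5/9 ≈ 0.55556)
S(z) = (-5 + z)*(2 + z)
U(W) = 36 (U(W) = -3*(-4 - 1*8) = -3*(-4 - 8) = -3*(-12) = 36)
o(A, k) = 1 - k + 5*A/9 (o(A, k) = A*(5/9) + (1 - k) = 5*A/9 + (1 - k) = 1 - k + 5*A/9)
o(19, -1)*U(S(4)) = (1 - 1*(-1) + (5/9)*19)*36 = (1 + 1 + 95/9)*36 = (113/9)*36 = 452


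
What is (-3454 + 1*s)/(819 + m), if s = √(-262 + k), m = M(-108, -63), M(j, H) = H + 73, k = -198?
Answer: -3454/829 + 2*I*√115/829 ≈ -4.1665 + 0.025872*I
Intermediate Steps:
M(j, H) = 73 + H
m = 10 (m = 73 - 63 = 10)
s = 2*I*√115 (s = √(-262 - 198) = √(-460) = 2*I*√115 ≈ 21.448*I)
(-3454 + 1*s)/(819 + m) = (-3454 + 1*(2*I*√115))/(819 + 10) = (-3454 + 2*I*√115)/829 = (-3454 + 2*I*√115)*(1/829) = -3454/829 + 2*I*√115/829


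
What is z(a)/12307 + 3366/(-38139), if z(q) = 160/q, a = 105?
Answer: -289570718/3285636711 ≈ -0.088132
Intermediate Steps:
z(a)/12307 + 3366/(-38139) = (160/105)/12307 + 3366/(-38139) = (160*(1/105))*(1/12307) + 3366*(-1/38139) = (32/21)*(1/12307) - 1122/12713 = 32/258447 - 1122/12713 = -289570718/3285636711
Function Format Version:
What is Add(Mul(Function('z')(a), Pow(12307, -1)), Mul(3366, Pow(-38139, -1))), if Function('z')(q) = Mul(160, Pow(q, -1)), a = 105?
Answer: Rational(-289570718, 3285636711) ≈ -0.088132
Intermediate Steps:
Add(Mul(Function('z')(a), Pow(12307, -1)), Mul(3366, Pow(-38139, -1))) = Add(Mul(Mul(160, Pow(105, -1)), Pow(12307, -1)), Mul(3366, Pow(-38139, -1))) = Add(Mul(Mul(160, Rational(1, 105)), Rational(1, 12307)), Mul(3366, Rational(-1, 38139))) = Add(Mul(Rational(32, 21), Rational(1, 12307)), Rational(-1122, 12713)) = Add(Rational(32, 258447), Rational(-1122, 12713)) = Rational(-289570718, 3285636711)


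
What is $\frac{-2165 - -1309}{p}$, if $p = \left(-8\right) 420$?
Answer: $\frac{107}{420} \approx 0.25476$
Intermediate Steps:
$p = -3360$
$\frac{-2165 - -1309}{p} = \frac{-2165 - -1309}{-3360} = \left(-2165 + 1309\right) \left(- \frac{1}{3360}\right) = \left(-856\right) \left(- \frac{1}{3360}\right) = \frac{107}{420}$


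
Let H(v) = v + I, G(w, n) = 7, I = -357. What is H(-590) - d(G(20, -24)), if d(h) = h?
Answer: -954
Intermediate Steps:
H(v) = -357 + v (H(v) = v - 357 = -357 + v)
H(-590) - d(G(20, -24)) = (-357 - 590) - 1*7 = -947 - 7 = -954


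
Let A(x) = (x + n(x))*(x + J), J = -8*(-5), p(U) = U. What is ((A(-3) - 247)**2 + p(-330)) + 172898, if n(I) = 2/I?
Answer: 2871016/9 ≈ 3.1900e+5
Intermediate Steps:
J = 40
A(x) = (40 + x)*(x + 2/x) (A(x) = (x + 2/x)*(x + 40) = (x + 2/x)*(40 + x) = (40 + x)*(x + 2/x))
((A(-3) - 247)**2 + p(-330)) + 172898 = (((2 + (-3)**2 + 40*(-3) + 80/(-3)) - 247)**2 - 330) + 172898 = (((2 + 9 - 120 + 80*(-1/3)) - 247)**2 - 330) + 172898 = (((2 + 9 - 120 - 80/3) - 247)**2 - 330) + 172898 = ((-407/3 - 247)**2 - 330) + 172898 = ((-1148/3)**2 - 330) + 172898 = (1317904/9 - 330) + 172898 = 1314934/9 + 172898 = 2871016/9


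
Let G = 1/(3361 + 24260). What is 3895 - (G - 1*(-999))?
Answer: 79990415/27621 ≈ 2896.0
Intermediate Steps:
G = 1/27621 ≈ 3.6204e-5
3895 - (G - 1*(-999)) = 3895 - (1/27621 - 1*(-999)) = 3895 - (1/27621 + 999) = 3895 - 1*27593380/27621 = 3895 - 27593380/27621 = 79990415/27621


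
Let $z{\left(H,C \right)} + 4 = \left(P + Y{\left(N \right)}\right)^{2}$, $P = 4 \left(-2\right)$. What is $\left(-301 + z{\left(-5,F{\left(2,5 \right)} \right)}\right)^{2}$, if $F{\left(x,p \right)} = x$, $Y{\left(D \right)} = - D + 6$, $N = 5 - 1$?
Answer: $72361$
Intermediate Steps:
$N = 4$
$Y{\left(D \right)} = 6 - D$
$P = -8$
$z{\left(H,C \right)} = 32$ ($z{\left(H,C \right)} = -4 + \left(-8 + \left(6 - 4\right)\right)^{2} = -4 + \left(-8 + 2\right)^{2} = -4 + \left(-6\right)^{2} = -4 + 36 = 32$)
$\left(-301 + z{\left(-5,F{\left(2,5 \right)} \right)}\right)^{2} = \left(-301 + 32\right)^{2} = \left(-269\right)^{2} = 72361$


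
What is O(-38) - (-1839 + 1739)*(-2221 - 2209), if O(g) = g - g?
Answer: -443000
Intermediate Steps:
O(g) = 0
O(-38) - (-1839 + 1739)*(-2221 - 2209) = 0 - (-1839 + 1739)*(-2221 - 2209) = 0 - (-100)*(-4430) = 0 - 1*443000 = 0 - 443000 = -443000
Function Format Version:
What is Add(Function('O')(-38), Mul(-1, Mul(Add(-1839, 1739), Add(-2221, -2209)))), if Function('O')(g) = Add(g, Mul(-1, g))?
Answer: -443000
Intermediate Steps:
Function('O')(g) = 0
Add(Function('O')(-38), Mul(-1, Mul(Add(-1839, 1739), Add(-2221, -2209)))) = Add(0, Mul(-1, Mul(Add(-1839, 1739), Add(-2221, -2209)))) = Add(0, Mul(-1, Mul(-100, -4430))) = Add(0, Mul(-1, 443000)) = Add(0, -443000) = -443000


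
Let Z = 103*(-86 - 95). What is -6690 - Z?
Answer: 11953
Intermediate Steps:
Z = -18643 (Z = 103*(-181) = -18643)
-6690 - Z = -6690 - 1*(-18643) = -6690 + 18643 = 11953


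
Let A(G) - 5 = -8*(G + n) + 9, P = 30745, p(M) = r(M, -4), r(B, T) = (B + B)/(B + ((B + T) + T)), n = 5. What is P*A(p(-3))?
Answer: -6333470/7 ≈ -9.0478e+5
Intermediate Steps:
r(B, T) = 2*B/(2*B + 2*T) (r(B, T) = (2*B)/(B + (B + 2*T)) = (2*B)/(2*B + 2*T) = 2*B/(2*B + 2*T))
p(M) = M/(-4 + M) (p(M) = M/(M - 4) = M/(-4 + M))
A(G) = -26 - 8*G (A(G) = 5 + (-8*(G + 5) + 9) = 5 + (-8*(5 + G) + 9) = 5 + ((-40 - 8*G) + 9) = 5 + (-31 - 8*G) = -26 - 8*G)
P*A(p(-3)) = 30745*(-26 - (-24)/(-4 - 3)) = 30745*(-26 - (-24)/(-7)) = 30745*(-26 - (-24)*(-1)/7) = 30745*(-26 - 8*3/7) = 30745*(-26 - 24/7) = 30745*(-206/7) = -6333470/7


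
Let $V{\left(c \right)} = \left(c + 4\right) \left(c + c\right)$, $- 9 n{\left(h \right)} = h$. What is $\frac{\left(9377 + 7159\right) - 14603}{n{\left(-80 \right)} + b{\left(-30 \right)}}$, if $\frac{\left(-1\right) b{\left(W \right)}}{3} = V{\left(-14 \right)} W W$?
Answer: $- \frac{17397}{6803920} \approx -0.0025569$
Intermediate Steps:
$n{\left(h \right)} = - \frac{h}{9}$
$V{\left(c \right)} = 2 c \left(4 + c\right)$ ($V{\left(c \right)} = \left(4 + c\right) 2 c = 2 c \left(4 + c\right)$)
$b{\left(W \right)} = - 840 W^{2}$ ($b{\left(W \right)} = - 3 \cdot 2 \left(-14\right) \left(4 - 14\right) W W = - 3 \cdot 2 \left(-14\right) \left(-10\right) W W = - 3 \cdot 280 W W = - 3 \cdot 280 W^{2} = - 840 W^{2}$)
$\frac{\left(9377 + 7159\right) - 14603}{n{\left(-80 \right)} + b{\left(-30 \right)}} = \frac{\left(9377 + 7159\right) - 14603}{\left(- \frac{1}{9}\right) \left(-80\right) - 840 \left(-30\right)^{2}} = \frac{16536 - 14603}{\frac{80}{9} - 756000} = \frac{1933}{\frac{80}{9} - 756000} = \frac{1933}{- \frac{6803920}{9}} = 1933 \left(- \frac{9}{6803920}\right) = - \frac{17397}{6803920}$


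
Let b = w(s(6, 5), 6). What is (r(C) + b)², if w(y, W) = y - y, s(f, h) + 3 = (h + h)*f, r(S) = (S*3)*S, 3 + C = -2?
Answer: 5625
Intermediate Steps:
C = -5 (C = -3 - 2 = -5)
r(S) = 3*S² (r(S) = (3*S)*S = 3*S²)
s(f, h) = -3 + 2*f*h (s(f, h) = -3 + (h + h)*f = -3 + (2*h)*f = -3 + 2*f*h)
w(y, W) = 0
b = 0
(r(C) + b)² = (3*(-5)² + 0)² = (3*25 + 0)² = (75 + 0)² = 75² = 5625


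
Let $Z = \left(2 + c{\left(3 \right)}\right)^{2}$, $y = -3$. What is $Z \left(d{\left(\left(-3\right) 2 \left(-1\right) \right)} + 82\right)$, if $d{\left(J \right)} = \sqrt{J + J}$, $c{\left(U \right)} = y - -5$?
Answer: $1312 + 32 \sqrt{3} \approx 1367.4$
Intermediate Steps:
$c{\left(U \right)} = 2$ ($c{\left(U \right)} = -3 - -5 = -3 + 5 = 2$)
$d{\left(J \right)} = \sqrt{2} \sqrt{J}$ ($d{\left(J \right)} = \sqrt{2 J} = \sqrt{2} \sqrt{J}$)
$Z = 16$ ($Z = \left(2 + 2\right)^{2} = 4^{2} = 16$)
$Z \left(d{\left(\left(-3\right) 2 \left(-1\right) \right)} + 82\right) = 16 \left(\sqrt{2} \sqrt{\left(-3\right) 2 \left(-1\right)} + 82\right) = 16 \left(\sqrt{2} \sqrt{\left(-6\right) \left(-1\right)} + 82\right) = 16 \left(\sqrt{2} \sqrt{6} + 82\right) = 16 \left(2 \sqrt{3} + 82\right) = 16 \left(82 + 2 \sqrt{3}\right) = 1312 + 32 \sqrt{3}$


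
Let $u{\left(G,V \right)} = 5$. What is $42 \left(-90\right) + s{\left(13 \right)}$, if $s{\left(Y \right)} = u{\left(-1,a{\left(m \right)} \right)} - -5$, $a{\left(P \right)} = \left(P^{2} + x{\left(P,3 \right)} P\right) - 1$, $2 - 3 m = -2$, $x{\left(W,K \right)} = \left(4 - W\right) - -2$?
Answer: $-3770$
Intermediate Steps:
$x{\left(W,K \right)} = 6 - W$ ($x{\left(W,K \right)} = \left(4 - W\right) + 2 = 6 - W$)
$m = \frac{4}{3}$ ($m = \frac{2}{3} - - \frac{2}{3} = \frac{2}{3} + \frac{2}{3} = \frac{4}{3} \approx 1.3333$)
$a{\left(P \right)} = -1 + P^{2} + P \left(6 - P\right)$ ($a{\left(P \right)} = \left(P^{2} + \left(6 - P\right) P\right) - 1 = \left(P^{2} + P \left(6 - P\right)\right) - 1 = -1 + P^{2} + P \left(6 - P\right)$)
$s{\left(Y \right)} = 10$ ($s{\left(Y \right)} = 5 - -5 = 5 + 5 = 10$)
$42 \left(-90\right) + s{\left(13 \right)} = 42 \left(-90\right) + 10 = -3780 + 10 = -3770$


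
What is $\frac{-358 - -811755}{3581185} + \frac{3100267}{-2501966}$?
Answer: $- \frac{9072541969893}{8960003109710} \approx -1.0126$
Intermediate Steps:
$\frac{-358 - -811755}{3581185} + \frac{3100267}{-2501966} = \left(-358 + 811755\right) \frac{1}{3581185} + 3100267 \left(- \frac{1}{2501966}\right) = 811397 \cdot \frac{1}{3581185} - \frac{3100267}{2501966} = \frac{811397}{3581185} - \frac{3100267}{2501966} = - \frac{9072541969893}{8960003109710}$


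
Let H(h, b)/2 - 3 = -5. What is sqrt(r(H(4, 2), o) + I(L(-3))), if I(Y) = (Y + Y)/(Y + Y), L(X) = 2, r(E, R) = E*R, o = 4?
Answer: I*sqrt(15) ≈ 3.873*I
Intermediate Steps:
H(h, b) = -4 (H(h, b) = 6 + 2*(-5) = 6 - 10 = -4)
I(Y) = 1 (I(Y) = (2*Y)/((2*Y)) = (2*Y)*(1/(2*Y)) = 1)
sqrt(r(H(4, 2), o) + I(L(-3))) = sqrt(-4*4 + 1) = sqrt(-16 + 1) = sqrt(-15) = I*sqrt(15)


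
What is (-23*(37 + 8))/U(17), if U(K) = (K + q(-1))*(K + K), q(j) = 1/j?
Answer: -1035/544 ≈ -1.9026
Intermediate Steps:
U(K) = 2*K*(-1 + K) (U(K) = (K + 1/(-1))*(K + K) = (K - 1)*(2*K) = (-1 + K)*(2*K) = 2*K*(-1 + K))
(-23*(37 + 8))/U(17) = (-23*(37 + 8))/((2*17*(-1 + 17))) = (-23*45)/((2*17*16)) = -1035/544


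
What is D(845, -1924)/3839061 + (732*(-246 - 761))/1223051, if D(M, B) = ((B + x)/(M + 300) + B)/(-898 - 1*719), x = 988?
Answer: -476308314209323504/790300763108107965 ≈ -0.60269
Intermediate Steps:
D(M, B) = -B/1617 - (988 + B)/(1617*(300 + M)) (D(M, B) = ((B + 988)/(M + 300) + B)/(-898 - 1*719) = ((988 + B)/(300 + M) + B)/(-898 - 719) = ((988 + B)/(300 + M) + B)/(-1617) = (B + (988 + B)/(300 + M))*(-1/1617) = -B/1617 - (988 + B)/(1617*(300 + M)))
D(845, -1924)/3839061 + (732*(-246 - 761))/1223051 = ((-988 - 301*(-1924) - 1*(-1924)*845)/(1617*(300 + 845)))/3839061 + (732*(-246 - 761))/1223051 = ((1/1617)*(-988 + 579124 + 1625780)/1145)*(1/3839061) + (732*(-1007))*(1/1223051) = ((1/1617)*(1/1145)*2203916)*(1/3839061) - 737124*1/1223051 = (200356/168315)*(1/3839061) - 737124/1223051 = 200356/646171552215 - 737124/1223051 = -476308314209323504/790300763108107965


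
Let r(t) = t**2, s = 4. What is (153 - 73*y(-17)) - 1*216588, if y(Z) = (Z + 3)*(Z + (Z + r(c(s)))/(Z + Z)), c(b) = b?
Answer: -3974242/17 ≈ -2.3378e+5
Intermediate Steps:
y(Z) = (3 + Z)*(Z + (16 + Z)/(2*Z)) (y(Z) = (Z + 3)*(Z + (Z + 4**2)/(Z + Z)) = (3 + Z)*(Z + (Z + 16)/((2*Z))) = (3 + Z)*(Z + (16 + Z)*(1/(2*Z))) = (3 + Z)*(Z + (16 + Z)/(2*Z)))
(153 - 73*y(-17)) - 1*216588 = (153 - 73*(19/2 + (-17)**2 + 24/(-17) + (7/2)*(-17))) - 1*216588 = (153 - 73*(19/2 + 289 + 24*(-1/17) - 119/2)) - 216588 = (153 - 73*(19/2 + 289 - 24/17 - 119/2)) - 216588 = (153 - 73*4039/17) - 216588 = (153 - 294847/17) - 216588 = -292246/17 - 216588 = -3974242/17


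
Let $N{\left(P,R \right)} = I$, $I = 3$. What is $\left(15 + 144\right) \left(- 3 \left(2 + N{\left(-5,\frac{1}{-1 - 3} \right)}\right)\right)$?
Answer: $-2385$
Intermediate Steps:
$N{\left(P,R \right)} = 3$
$\left(15 + 144\right) \left(- 3 \left(2 + N{\left(-5,\frac{1}{-1 - 3} \right)}\right)\right) = \left(15 + 144\right) \left(- 3 \left(2 + 3\right)\right) = 159 \left(\left(-3\right) 5\right) = 159 \left(-15\right) = -2385$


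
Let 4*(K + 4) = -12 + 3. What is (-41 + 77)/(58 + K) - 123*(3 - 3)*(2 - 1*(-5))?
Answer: 16/23 ≈ 0.69565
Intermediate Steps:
K = -25/4 (K = -4 + (-12 + 3)/4 = -4 + (¼)*(-9) = -4 - 9/4 = -25/4 ≈ -6.2500)
(-41 + 77)/(58 + K) - 123*(3 - 3)*(2 - 1*(-5)) = (-41 + 77)/(58 - 25/4) - 123*(3 - 3)*(2 - 1*(-5)) = 36/(207/4) - 0*(2 + 5) = 36*(4/207) - 0*7 = 16/23 - 123*0 = 16/23 + 0 = 16/23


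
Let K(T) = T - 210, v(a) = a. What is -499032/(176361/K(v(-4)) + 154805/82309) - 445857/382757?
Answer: 3357981491192603121/5543457872322203 ≈ 605.76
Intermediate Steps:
K(T) = -210 + T
-499032/(176361/K(v(-4)) + 154805/82309) - 445857/382757 = -499032/(176361/(-210 - 4) + 154805/82309) - 445857/382757 = -499032/(176361/(-214) + 154805*(1/82309)) - 445857*1/382757 = -499032/(176361*(-1/214) + 154805/82309) - 445857/382757 = -499032/(-176361/214 + 154805/82309) - 445857/382757 = -499032/(-14482969279/17614126) - 445857/382757 = -499032*(-17614126/14482969279) - 445857/382757 = 8790012526032/14482969279 - 445857/382757 = 3357981491192603121/5543457872322203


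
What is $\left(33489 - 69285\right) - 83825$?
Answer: $-119621$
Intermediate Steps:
$\left(33489 - 69285\right) - 83825 = -35796 - 83825 = -119621$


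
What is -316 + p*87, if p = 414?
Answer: 35702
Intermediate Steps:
-316 + p*87 = -316 + 414*87 = -316 + 36018 = 35702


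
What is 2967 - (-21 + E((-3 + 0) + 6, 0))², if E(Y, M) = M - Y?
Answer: 2391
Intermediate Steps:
2967 - (-21 + E((-3 + 0) + 6, 0))² = 2967 - (-21 + (0 - ((-3 + 0) + 6)))² = 2967 - (-21 + (0 - (-3 + 6)))² = 2967 - (-21 + (0 - 1*3))² = 2967 - (-21 + (0 - 3))² = 2967 - (-21 - 3)² = 2967 - 1*(-24)² = 2967 - 1*576 = 2967 - 576 = 2391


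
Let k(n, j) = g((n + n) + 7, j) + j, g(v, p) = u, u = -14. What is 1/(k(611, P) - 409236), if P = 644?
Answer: -1/408606 ≈ -2.4473e-6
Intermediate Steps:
g(v, p) = -14
k(n, j) = -14 + j
1/(k(611, P) - 409236) = 1/((-14 + 644) - 409236) = 1/(630 - 409236) = 1/(-408606) = -1/408606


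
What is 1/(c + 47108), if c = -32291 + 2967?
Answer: 1/17784 ≈ 5.6230e-5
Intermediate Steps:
c = -29324
1/(c + 47108) = 1/(-29324 + 47108) = 1/17784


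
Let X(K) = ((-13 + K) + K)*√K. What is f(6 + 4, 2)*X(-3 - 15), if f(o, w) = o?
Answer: -1470*I*√2 ≈ -2078.9*I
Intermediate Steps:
X(K) = √K*(-13 + 2*K) (X(K) = (-13 + 2*K)*√K = √K*(-13 + 2*K))
f(6 + 4, 2)*X(-3 - 15) = (6 + 4)*(√(-3 - 15)*(-13 + 2*(-3 - 15))) = 10*(√(-18)*(-13 + 2*(-18))) = 10*((3*I*√2)*(-13 - 36)) = 10*((3*I*√2)*(-49)) = 10*(-147*I*√2) = -1470*I*√2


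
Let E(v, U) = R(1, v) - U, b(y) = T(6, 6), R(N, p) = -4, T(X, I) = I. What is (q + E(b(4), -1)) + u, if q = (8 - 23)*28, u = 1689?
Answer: 1266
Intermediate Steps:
b(y) = 6
q = -420 (q = -15*28 = -420)
E(v, U) = -4 - U
(q + E(b(4), -1)) + u = (-420 + (-4 - 1*(-1))) + 1689 = (-420 + (-4 + 1)) + 1689 = (-420 - 3) + 1689 = -423 + 1689 = 1266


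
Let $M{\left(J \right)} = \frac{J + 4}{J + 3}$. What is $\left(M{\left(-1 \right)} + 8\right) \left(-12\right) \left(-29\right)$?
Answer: $3306$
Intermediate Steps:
$M{\left(J \right)} = \frac{4 + J}{3 + J}$
$\left(M{\left(-1 \right)} + 8\right) \left(-12\right) \left(-29\right) = \left(\frac{4 - 1}{3 - 1} + 8\right) \left(-12\right) \left(-29\right) = \left(\frac{1}{2} \cdot 3 + 8\right) \left(-12\right) \left(-29\right) = \left(\frac{3}{2} + 8\right) \left(-12\right) \left(-29\right) = \frac{19}{2} \left(-12\right) \left(-29\right) = \left(-114\right) \left(-29\right) = 3306$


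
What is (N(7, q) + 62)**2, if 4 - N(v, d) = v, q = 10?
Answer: 3481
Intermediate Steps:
N(v, d) = 4 - v
(N(7, q) + 62)**2 = ((4 - 1*7) + 62)**2 = ((4 - 7) + 62)**2 = (-3 + 62)**2 = 59**2 = 3481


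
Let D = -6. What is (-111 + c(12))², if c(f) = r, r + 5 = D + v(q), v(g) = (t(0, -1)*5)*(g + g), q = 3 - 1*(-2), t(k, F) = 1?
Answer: 5184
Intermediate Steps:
q = 5 (q = 3 + 2 = 5)
v(g) = 10*g (v(g) = (1*5)*(g + g) = 5*(2*g) = 10*g)
r = 39 (r = -5 + (-6 + 10*5) = -5 + (-6 + 50) = -5 + 44 = 39)
c(f) = 39
(-111 + c(12))² = (-111 + 39)² = (-72)² = 5184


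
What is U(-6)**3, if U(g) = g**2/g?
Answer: -216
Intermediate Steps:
U(g) = g
U(-6)**3 = (-6)**3 = -216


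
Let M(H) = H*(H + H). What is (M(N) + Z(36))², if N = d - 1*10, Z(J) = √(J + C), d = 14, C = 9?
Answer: 1069 + 192*√5 ≈ 1498.3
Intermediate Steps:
Z(J) = √(9 + J) (Z(J) = √(J + 9) = √(9 + J))
N = 4 (N = 14 - 1*10 = 14 - 10 = 4)
M(H) = 2*H² (M(H) = H*(2*H) = 2*H²)
(M(N) + Z(36))² = (2*4² + √(9 + 36))² = (2*16 + √45)² = (32 + 3*√5)²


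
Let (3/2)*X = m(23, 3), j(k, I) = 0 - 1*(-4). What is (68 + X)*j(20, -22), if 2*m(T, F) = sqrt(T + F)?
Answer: 272 + 4*sqrt(26)/3 ≈ 278.80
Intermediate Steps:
j(k, I) = 4 (j(k, I) = 0 + 4 = 4)
m(T, F) = sqrt(F + T)/2 (m(T, F) = sqrt(T + F)/2 = sqrt(F + T)/2)
X = sqrt(26)/3 (X = 2*(sqrt(3 + 23)/2)/3 = 2*(sqrt(26)/2)/3 = sqrt(26)/3 ≈ 1.6997)
(68 + X)*j(20, -22) = (68 + sqrt(26)/3)*4 = 272 + 4*sqrt(26)/3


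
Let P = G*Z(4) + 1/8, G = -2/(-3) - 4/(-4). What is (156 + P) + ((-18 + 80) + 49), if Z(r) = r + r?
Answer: 6731/24 ≈ 280.46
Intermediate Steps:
Z(r) = 2*r
G = 5/3 (G = -2*(-⅓) - 4*(-¼) = ⅔ + 1 = 5/3 ≈ 1.6667)
P = 323/24 (P = 5*(2*4)/3 + 1/8 = (5/3)*8 + 1*(⅛) = 40/3 + ⅛ = 323/24 ≈ 13.458)
(156 + P) + ((-18 + 80) + 49) = (156 + 323/24) + ((-18 + 80) + 49) = 4067/24 + (62 + 49) = 4067/24 + 111 = 6731/24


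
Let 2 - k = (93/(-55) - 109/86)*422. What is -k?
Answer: -2957253/2365 ≈ -1250.4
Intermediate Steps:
k = 2957253/2365 (k = 2 - (93/(-55) - 109/86)*422 = 2 - (93*(-1/55) - 109*1/86)*422 = 2 - (-93/55 - 109/86)*422 = 2 - (-13993)*422/4730 = 2 - 1*(-2952523/2365) = 2 + 2952523/2365 = 2957253/2365 ≈ 1250.4)
-k = -1*2957253/2365 = -2957253/2365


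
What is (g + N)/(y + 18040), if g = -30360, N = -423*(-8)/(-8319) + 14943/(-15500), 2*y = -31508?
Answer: -9255157879/696849000 ≈ -13.281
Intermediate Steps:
y = -15754 (y = (½)*(-31508) = -15754)
N = -1253637/914500 (N = 3384*(-1/8319) + 14943*(-1/15500) = -24/59 - 14943/15500 = -1253637/914500 ≈ -1.3708)
(g + N)/(y + 18040) = (-30360 - 1253637/914500)/(-15754 + 18040) = -27765473637/914500/2286 = -27765473637/914500*1/2286 = -9255157879/696849000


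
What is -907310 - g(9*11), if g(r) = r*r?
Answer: -917111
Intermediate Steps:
g(r) = r²
-907310 - g(9*11) = -907310 - (9*11)² = -907310 - 1*99² = -907310 - 1*9801 = -907310 - 9801 = -917111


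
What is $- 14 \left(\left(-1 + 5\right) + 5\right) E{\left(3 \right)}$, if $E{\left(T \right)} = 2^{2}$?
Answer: $-504$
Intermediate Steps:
$E{\left(T \right)} = 4$
$- 14 \left(\left(-1 + 5\right) + 5\right) E{\left(3 \right)} = - 14 \left(\left(-1 + 5\right) + 5\right) 4 = - 14 \left(4 + 5\right) 4 = \left(-14\right) 9 \cdot 4 = \left(-126\right) 4 = -504$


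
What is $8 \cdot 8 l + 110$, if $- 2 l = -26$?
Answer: $942$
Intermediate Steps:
$l = 13$ ($l = \left(- \frac{1}{2}\right) \left(-26\right) = 13$)
$8 \cdot 8 l + 110 = 8 \cdot 8 \cdot 13 + 110 = 64 \cdot 13 + 110 = 832 + 110 = 942$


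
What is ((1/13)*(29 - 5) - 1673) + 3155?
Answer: 19290/13 ≈ 1483.8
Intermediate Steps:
((1/13)*(29 - 5) - 1673) + 3155 = ((1*(1/13))*24 - 1673) + 3155 = ((1/13)*24 - 1673) + 3155 = (24/13 - 1673) + 3155 = -21725/13 + 3155 = 19290/13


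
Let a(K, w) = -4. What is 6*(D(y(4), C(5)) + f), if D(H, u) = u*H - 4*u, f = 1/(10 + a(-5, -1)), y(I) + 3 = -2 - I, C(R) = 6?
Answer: -467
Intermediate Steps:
y(I) = -5 - I (y(I) = -3 + (-2 - I) = -5 - I)
f = 1/6 (f = 1/(10 - 4) = 1/6 ≈ 0.16667)
D(H, u) = -4*u + H*u (D(H, u) = H*u - 4*u = -4*u + H*u)
6*(D(y(4), C(5)) + f) = 6*(6*(-4 + (-5 - 1*4)) + 1/6) = 6*(6*(-4 + (-5 - 4)) + 1/6) = 6*(6*(-4 - 9) + 1/6) = 6*(6*(-13) + 1/6) = 6*(-78 + 1/6) = 6*(-467/6) = -467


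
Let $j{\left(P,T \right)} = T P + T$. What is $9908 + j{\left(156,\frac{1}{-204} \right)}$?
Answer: $\frac{2021075}{204} \approx 9907.2$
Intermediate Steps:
$j{\left(P,T \right)} = T + P T$ ($j{\left(P,T \right)} = P T + T = T + P T$)
$9908 + j{\left(156,\frac{1}{-204} \right)} = 9908 + \frac{1 + 156}{-204} = 9908 - \frac{157}{204} = \frac{2021075}{204}$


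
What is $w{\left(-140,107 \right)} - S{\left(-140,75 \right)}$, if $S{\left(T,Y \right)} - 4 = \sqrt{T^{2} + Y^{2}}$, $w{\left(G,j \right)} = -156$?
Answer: $-160 - 5 \sqrt{1009} \approx -318.82$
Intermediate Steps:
$S{\left(T,Y \right)} = 4 + \sqrt{T^{2} + Y^{2}}$
$w{\left(-140,107 \right)} - S{\left(-140,75 \right)} = -156 - \left(4 + \sqrt{\left(-140\right)^{2} + 75^{2}}\right) = -156 - \left(4 + \sqrt{19600 + 5625}\right) = -156 - \left(4 + \sqrt{25225}\right) = -156 - \left(4 + 5 \sqrt{1009}\right) = -160 - 5 \sqrt{1009}$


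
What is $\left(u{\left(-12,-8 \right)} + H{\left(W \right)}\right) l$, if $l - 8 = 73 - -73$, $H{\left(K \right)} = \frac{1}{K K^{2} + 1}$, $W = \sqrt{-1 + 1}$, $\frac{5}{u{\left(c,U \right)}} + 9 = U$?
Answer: $\frac{1848}{17} \approx 108.71$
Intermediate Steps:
$u{\left(c,U \right)} = \frac{5}{-9 + U}$
$W = 0$ ($W = \sqrt{0} = 0$)
$H{\left(K \right)} = \frac{1}{1 + K^{3}}$ ($H{\left(K \right)} = \frac{1}{K^{3} + 1} = \frac{1}{1 + K^{3}}$)
$l = 154$ ($l = 8 + \left(73 - -73\right) = 8 + \left(73 + 73\right) = 8 + 146 = 154$)
$\left(u{\left(-12,-8 \right)} + H{\left(W \right)}\right) l = \left(\frac{5}{-9 - 8} + \frac{1}{1 + 0^{3}}\right) 154 = \left(\frac{5}{-17} + \frac{1}{1 + 0}\right) 154 = \left(5 \left(- \frac{1}{17}\right) + 1^{-1}\right) 154 = \left(- \frac{5}{17} + 1\right) 154 = \frac{12}{17} \cdot 154 = \frac{1848}{17}$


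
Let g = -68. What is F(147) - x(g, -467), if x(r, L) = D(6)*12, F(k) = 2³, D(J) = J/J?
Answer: -4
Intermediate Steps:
D(J) = 1
F(k) = 8
x(r, L) = 12 (x(r, L) = 1*12 = 12)
F(147) - x(g, -467) = 8 - 1*12 = 8 - 12 = -4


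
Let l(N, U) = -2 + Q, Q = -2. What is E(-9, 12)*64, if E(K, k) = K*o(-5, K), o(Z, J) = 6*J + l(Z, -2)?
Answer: 33408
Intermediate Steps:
l(N, U) = -4 (l(N, U) = -2 - 2 = -4)
o(Z, J) = -4 + 6*J (o(Z, J) = 6*J - 4 = -4 + 6*J)
E(K, k) = K*(-4 + 6*K)
E(-9, 12)*64 = (2*(-9)*(-2 + 3*(-9)))*64 = (2*(-9)*(-2 - 27))*64 = (2*(-9)*(-29))*64 = 522*64 = 33408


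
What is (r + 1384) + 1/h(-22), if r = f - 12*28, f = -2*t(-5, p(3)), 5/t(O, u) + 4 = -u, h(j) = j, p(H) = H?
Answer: 161605/154 ≈ 1049.4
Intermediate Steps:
t(O, u) = 5/(-4 - u)
f = 10/7 (f = -(-10)/(4 + 3) = -(-10)/7 = -2*(-5/7) = 10/7 ≈ 1.4286)
r = -2342/7 (r = 10/7 - 12*28 = 10/7 - 336 = -2342/7 ≈ -334.57)
(r + 1384) + 1/h(-22) = (-2342/7 + 1384) + 1/(-22) = 7346/7 - 1/22 = 161605/154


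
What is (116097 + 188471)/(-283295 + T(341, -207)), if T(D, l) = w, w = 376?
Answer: -304568/282919 ≈ -1.0765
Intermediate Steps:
T(D, l) = 376
(116097 + 188471)/(-283295 + T(341, -207)) = (116097 + 188471)/(-283295 + 376) = 304568/(-282919) = 304568*(-1/282919) = -304568/282919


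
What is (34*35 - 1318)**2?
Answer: 16384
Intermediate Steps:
(34*35 - 1318)**2 = (1190 - 1318)**2 = (-128)**2 = 16384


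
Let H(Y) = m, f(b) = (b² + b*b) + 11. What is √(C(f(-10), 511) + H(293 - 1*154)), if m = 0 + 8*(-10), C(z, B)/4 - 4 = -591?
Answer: 2*I*√607 ≈ 49.275*I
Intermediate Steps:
f(b) = 11 + 2*b² (f(b) = (b² + b²) + 11 = 2*b² + 11 = 11 + 2*b²)
C(z, B) = -2348 (C(z, B) = 16 + 4*(-591) = 16 - 2364 = -2348)
m = -80 (m = 0 - 80 = -80)
H(Y) = -80
√(C(f(-10), 511) + H(293 - 1*154)) = √(-2348 - 80) = √(-2428) = 2*I*√607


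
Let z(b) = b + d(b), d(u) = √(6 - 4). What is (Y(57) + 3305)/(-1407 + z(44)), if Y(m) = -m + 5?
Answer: -4433839/1857767 - 3253*√2/1857767 ≈ -2.3891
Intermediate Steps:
d(u) = √2
Y(m) = 5 - m
z(b) = b + √2
(Y(57) + 3305)/(-1407 + z(44)) = ((5 - 1*57) + 3305)/(-1407 + (44 + √2)) = ((5 - 57) + 3305)/(-1363 + √2) = (-52 + 3305)/(-1363 + √2) = 3253/(-1363 + √2)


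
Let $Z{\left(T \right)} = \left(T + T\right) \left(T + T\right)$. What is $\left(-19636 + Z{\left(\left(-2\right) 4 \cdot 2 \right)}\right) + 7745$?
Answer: $-10867$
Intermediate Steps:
$Z{\left(T \right)} = 4 T^{2}$ ($Z{\left(T \right)} = 2 T 2 T = 4 T^{2}$)
$\left(-19636 + Z{\left(\left(-2\right) 4 \cdot 2 \right)}\right) + 7745 = \left(-19636 + 4 \left(\left(-2\right) 4 \cdot 2\right)^{2}\right) + 7745 = \left(-19636 + 4 \left(\left(-8\right) 2\right)^{2}\right) + 7745 = \left(-19636 + 4 \left(-16\right)^{2}\right) + 7745 = \left(-19636 + 4 \cdot 256\right) + 7745 = \left(-19636 + 1024\right) + 7745 = -18612 + 7745 = -10867$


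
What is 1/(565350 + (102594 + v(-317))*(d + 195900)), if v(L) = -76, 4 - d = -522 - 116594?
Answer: 1/32090749710 ≈ 3.1162e-11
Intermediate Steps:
d = 117120 (d = 4 - (-522 - 116594) = 4 - 1*(-117116) = 4 + 117116 = 117120)
1/(565350 + (102594 + v(-317))*(d + 195900)) = 1/(565350 + (102594 - 76)*(117120 + 195900)) = 1/(565350 + 102518*313020) = 1/(565350 + 32090184360) = 1/32090749710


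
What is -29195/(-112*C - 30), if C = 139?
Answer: 29195/15598 ≈ 1.8717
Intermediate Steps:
-29195/(-112*C - 30) = -29195/(-112*139 - 30) = -29195/(-15568 - 30) = -29195/(-15598) = -29195*(-1/15598) = 29195/15598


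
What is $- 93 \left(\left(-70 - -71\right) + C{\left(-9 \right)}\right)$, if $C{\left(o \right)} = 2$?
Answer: $-279$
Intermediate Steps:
$- 93 \left(\left(-70 - -71\right) + C{\left(-9 \right)}\right) = - 93 \left(\left(-70 - -71\right) + 2\right) = - 93 \left(\left(-70 + 71\right) + 2\right) = - 93 \left(1 + 2\right) = \left(-93\right) 3 = -279$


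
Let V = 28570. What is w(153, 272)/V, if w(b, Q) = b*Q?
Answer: 20808/14285 ≈ 1.4566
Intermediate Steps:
w(b, Q) = Q*b
w(153, 272)/V = (272*153)/28570 = 41616*(1/28570) = 20808/14285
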